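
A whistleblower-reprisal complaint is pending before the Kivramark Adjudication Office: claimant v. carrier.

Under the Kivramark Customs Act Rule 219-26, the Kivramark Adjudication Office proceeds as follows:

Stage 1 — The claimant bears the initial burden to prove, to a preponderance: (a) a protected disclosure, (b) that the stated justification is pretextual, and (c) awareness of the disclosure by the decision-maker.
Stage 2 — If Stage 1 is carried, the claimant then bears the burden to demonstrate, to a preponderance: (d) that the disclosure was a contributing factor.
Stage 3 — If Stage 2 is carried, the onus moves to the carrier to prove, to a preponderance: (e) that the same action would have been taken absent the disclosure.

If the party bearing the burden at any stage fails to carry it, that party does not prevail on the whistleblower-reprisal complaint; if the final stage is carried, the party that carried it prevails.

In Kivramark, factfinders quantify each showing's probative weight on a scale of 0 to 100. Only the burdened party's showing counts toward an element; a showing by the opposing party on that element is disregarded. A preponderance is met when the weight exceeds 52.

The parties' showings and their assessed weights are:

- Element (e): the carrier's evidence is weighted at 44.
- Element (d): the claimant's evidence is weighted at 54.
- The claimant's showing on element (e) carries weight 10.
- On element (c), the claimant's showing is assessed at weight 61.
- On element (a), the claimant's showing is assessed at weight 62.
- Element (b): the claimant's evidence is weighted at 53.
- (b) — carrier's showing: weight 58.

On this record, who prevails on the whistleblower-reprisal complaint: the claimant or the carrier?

claimant

At Stage 1 the claimant must meet a preponderance (weight exceeds 52): on (a) the weight is 62, > 52, so (a) meets the standard; on (b) the weight is 53 (the carrier's 58 is given no effect), which does exceed 52, so (b) meets the standard; on (c) the weight is 61, which does exceed 52, so (c) meets the standard.
  Stage 1 carried; the burden remains with the claimant.
At Stage 2 the claimant must meet a preponderance (weight exceeds 52): on (d) the weight is 54, > 52, so (d) meets the standard.
  Stage 2 is satisfied; the onus moves to the carrier.
At Stage 3 the carrier must meet a preponderance (weight exceeds 52): on (e) the weight is 44 (the claimant's 10 is given no effect), ≤ 52, so (e) does not meet the standard.
  The carrier does not carry Stage 3.
So the claimant prevails.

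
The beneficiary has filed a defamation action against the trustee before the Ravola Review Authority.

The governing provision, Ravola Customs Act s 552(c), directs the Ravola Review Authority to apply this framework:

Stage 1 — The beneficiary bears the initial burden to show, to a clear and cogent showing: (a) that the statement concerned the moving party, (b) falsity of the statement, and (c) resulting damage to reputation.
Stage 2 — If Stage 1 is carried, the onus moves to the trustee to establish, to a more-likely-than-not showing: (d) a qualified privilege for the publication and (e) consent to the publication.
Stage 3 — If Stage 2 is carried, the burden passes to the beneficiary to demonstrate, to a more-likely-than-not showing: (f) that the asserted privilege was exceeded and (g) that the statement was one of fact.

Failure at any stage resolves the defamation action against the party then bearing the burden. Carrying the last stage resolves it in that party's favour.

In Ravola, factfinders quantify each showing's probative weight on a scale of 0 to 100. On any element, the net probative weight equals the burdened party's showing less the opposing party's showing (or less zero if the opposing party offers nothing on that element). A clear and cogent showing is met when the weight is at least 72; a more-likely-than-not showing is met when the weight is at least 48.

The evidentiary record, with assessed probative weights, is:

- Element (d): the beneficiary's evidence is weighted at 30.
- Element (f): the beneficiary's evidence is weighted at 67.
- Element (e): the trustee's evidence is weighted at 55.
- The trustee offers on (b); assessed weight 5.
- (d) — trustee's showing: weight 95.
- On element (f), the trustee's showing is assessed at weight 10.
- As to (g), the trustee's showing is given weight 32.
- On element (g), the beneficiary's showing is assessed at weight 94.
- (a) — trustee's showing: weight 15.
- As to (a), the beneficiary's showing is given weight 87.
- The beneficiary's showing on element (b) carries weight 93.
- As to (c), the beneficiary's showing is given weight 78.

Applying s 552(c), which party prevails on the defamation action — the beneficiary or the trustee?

At Stage 1 the beneficiary must meet a clear and cogent showing (weight is at least 72): on (a) the weight is 87 less the opposing 15 gives net 72, ≥ 72, so (a) meets the standard; on (b) the weight is 93 less the opposing 5 gives net 88, ≥ 72, so (b) meets the standard; on (c) the weight is 78, which does reach 72, so (c) meets the standard.
  All elements met. The burden passes to the trustee.
At Stage 2 the trustee must meet a more-likely-than-not showing (weight is at least 48): on (d) the weight is 95 less the opposing 30 gives net 65, which does reach 48, so (d) meets the standard; on (e) the weight is 55, ≥ 48, so (e) meets the standard.
  Stage 2 carried; the burden shifts to the beneficiary.
At Stage 3 the beneficiary must meet a more-likely-than-not showing (weight is at least 48): on (f) the weight is 67 less the opposing 10 gives net 57, ≥ 48, so (f) meets the standard; on (g) the weight is 94 less the opposing 32 gives net 62, ≥ 48, so (g) meets the standard.
  All elements met at the final stage.
Every stage carried; the beneficiary prevails.

beneficiary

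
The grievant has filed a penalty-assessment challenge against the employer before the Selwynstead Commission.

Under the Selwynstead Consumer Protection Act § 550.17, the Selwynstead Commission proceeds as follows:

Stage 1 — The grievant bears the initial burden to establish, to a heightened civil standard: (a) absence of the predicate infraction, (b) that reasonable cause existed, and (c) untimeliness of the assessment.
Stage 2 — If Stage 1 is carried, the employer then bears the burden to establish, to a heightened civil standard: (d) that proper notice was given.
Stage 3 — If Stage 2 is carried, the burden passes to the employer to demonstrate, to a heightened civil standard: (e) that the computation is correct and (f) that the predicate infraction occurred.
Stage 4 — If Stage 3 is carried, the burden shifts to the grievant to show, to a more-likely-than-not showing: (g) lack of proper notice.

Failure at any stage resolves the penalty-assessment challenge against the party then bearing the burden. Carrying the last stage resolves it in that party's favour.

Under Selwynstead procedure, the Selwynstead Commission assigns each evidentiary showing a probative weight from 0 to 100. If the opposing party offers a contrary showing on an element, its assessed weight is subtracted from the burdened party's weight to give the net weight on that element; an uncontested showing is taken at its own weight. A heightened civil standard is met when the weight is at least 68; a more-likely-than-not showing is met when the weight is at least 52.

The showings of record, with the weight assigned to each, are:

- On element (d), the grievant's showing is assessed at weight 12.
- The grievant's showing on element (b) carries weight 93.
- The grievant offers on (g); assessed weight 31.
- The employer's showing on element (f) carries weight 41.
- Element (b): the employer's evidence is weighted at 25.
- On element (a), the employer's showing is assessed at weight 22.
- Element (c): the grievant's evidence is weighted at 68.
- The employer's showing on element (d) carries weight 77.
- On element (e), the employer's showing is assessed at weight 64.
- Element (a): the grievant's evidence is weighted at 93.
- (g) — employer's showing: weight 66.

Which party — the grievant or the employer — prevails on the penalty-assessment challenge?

grievant

At Stage 1 the grievant must meet a heightened civil standard (weight is at least 68): on (a) the weight is 93 less the opposing 22 gives net 71, ≥ 68, so (a) meets the standard; on (b) the weight is 93 less the opposing 25 gives net 68, ≥ 68, so (b) meets the standard; on (c) the weight is 68, which does reach 68, so (c) meets the standard.
  Stage 1 carried; the burden shifts to the employer.
At Stage 2 the employer must meet a heightened civil standard (weight is at least 68): on (d) the weight is 77 less the opposing 12 gives net 65, which does not reach 68, so (d) does not meet the standard.
  Stage 2 not carried; the employer fails its burden.
The analysis ends at Stage 2; the grievant prevails.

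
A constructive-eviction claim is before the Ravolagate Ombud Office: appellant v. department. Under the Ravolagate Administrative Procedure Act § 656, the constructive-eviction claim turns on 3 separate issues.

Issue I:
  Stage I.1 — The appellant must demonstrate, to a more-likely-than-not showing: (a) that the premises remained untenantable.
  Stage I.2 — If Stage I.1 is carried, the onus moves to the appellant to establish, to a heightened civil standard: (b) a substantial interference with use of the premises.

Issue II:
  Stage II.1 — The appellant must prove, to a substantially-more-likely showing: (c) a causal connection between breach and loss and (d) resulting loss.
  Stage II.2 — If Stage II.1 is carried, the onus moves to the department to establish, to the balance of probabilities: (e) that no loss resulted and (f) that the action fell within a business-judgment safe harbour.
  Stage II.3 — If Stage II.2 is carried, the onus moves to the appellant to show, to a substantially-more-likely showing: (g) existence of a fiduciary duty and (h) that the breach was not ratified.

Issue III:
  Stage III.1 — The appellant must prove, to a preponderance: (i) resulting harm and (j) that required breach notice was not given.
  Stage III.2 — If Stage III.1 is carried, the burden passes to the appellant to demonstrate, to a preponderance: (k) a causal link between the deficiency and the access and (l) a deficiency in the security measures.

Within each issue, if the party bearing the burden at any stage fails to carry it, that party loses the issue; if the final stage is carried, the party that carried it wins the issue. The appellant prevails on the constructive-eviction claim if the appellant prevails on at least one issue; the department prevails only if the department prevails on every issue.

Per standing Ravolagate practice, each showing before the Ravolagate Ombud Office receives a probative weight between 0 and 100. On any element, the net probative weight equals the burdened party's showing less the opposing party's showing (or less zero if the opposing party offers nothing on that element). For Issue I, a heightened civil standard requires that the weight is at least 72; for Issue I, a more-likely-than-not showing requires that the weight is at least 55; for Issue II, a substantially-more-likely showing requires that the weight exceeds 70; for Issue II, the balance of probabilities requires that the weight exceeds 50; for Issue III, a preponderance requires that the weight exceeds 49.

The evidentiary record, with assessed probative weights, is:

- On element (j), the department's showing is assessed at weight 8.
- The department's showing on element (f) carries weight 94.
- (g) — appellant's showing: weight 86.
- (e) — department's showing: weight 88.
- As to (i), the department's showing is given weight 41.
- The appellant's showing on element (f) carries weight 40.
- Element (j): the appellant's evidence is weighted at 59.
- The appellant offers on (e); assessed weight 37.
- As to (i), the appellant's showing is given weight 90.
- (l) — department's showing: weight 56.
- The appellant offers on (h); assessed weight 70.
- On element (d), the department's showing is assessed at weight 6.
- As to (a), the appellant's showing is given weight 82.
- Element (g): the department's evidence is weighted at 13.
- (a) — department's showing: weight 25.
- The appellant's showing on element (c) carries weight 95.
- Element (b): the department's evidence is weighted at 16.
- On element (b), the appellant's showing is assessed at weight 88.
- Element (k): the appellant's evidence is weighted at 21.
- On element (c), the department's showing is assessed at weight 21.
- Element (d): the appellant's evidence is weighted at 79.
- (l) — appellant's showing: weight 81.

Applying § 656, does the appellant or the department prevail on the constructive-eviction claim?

— Issue I —
Stage I.1 (appellant, a more-likely-than-not showing, weight is at least 55): (a) net 82−25=57 ≥ 55 — meets.
  Stage I.1 carried; the burden remains with the appellant.
Stage I.2 (appellant, a heightened civil standard, weight is at least 72): (b) net 88−16=72 ≥ 72 — meets.
  The appellant carries the last stage.
With every stage satisfied, the appellant prevails on this issue.
— Issue II —
Stage II.1 (appellant, a substantially-more-likely showing, weight exceeds 70): (c) net 95−21=74 > 70 — meets; (d) net 79−6=73 > 70 — meets.
  The appellant carries Stage II.1; the department now bears the burden.
Stage II.2 (department, the balance of probabilities, weight exceeds 50): (e) net 88−37=51 > 50 — meets; (f) net 94−40=54 > 50 — meets.
  All elements met. The burden passes to the appellant.
Stage II.3 (appellant, a substantially-more-likely showing, weight exceeds 70): (g) net 86−13=73 > 70 — meets; (h) 70 ≤ 70 — fails.
  Stage II.3 not carried; the appellant fails its burden.
The analysis ends at Stage II.3; the department prevails on this issue.
— Issue III —
Stage III.1 (appellant, a preponderance, weight exceeds 49): (i) net 90−41=49 ≤ 49 — fails; (j) net 59−8=51 > 49 — meets.
  Not every element is met, so the appellant fails to carry Stage III.1.
The analysis ends at Stage III.1; the department prevails on this issue.
Per-issue: Issue I → appellant; Issue II → department; Issue III → department. The appellant must prevail on at least one issue; overall, the appellant prevails.

appellant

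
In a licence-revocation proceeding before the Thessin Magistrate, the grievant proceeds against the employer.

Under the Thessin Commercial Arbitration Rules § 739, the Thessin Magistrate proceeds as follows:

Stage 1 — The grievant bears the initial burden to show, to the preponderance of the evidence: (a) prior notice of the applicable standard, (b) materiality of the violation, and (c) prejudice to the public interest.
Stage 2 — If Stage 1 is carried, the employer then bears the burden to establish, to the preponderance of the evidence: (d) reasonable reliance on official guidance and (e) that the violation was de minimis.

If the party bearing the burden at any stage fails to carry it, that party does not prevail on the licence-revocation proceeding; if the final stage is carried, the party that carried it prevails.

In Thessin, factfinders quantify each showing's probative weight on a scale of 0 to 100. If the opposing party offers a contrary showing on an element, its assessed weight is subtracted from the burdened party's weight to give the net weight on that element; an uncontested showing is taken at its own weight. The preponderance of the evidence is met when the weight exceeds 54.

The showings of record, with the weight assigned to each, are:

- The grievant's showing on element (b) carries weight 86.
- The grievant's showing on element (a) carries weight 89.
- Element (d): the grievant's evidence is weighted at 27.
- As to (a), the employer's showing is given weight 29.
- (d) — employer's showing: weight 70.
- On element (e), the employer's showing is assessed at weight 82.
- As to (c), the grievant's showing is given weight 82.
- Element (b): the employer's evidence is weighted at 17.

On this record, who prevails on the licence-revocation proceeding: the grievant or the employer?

grievant

Stage 1 — burden on grievant; standard: the preponderance of the evidence (weight exceeds 54).
    (a): 89 − 29 = 60 > 54 [met]
    (b): 86 − 17 = 69 > 54 [met]
    (c): 82 > 54 [met]
  All elements met. The burden passes to the employer.
Stage 2 — burden on employer; standard: the preponderance of the evidence (weight exceeds 54).
    (d): 70 − 27 = 43 ≤ 54 [not met]
    (e): 82 > 54 [met]
  Not every element is met, so the employer fails to carry Stage 2.
The analysis ends at Stage 2; the grievant prevails.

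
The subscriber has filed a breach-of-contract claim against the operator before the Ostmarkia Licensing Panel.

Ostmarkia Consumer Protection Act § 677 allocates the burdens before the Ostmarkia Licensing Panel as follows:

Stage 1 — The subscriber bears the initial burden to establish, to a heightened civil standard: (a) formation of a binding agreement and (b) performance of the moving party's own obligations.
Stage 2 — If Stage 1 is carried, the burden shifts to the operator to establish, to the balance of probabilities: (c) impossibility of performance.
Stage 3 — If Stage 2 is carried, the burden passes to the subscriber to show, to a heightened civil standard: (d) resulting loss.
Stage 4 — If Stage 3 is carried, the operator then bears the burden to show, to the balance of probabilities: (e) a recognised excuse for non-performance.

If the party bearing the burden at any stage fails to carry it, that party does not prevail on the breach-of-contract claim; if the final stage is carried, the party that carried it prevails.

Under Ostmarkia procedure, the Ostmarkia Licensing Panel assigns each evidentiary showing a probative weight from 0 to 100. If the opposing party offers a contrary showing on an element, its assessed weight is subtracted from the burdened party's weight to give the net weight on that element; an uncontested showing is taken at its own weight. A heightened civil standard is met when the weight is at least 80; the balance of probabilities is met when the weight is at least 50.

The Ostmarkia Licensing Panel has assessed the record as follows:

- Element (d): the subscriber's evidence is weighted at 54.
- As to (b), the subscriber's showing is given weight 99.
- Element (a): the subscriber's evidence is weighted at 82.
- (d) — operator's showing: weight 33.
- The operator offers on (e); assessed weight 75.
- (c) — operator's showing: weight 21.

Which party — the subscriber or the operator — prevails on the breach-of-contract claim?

At Stage 1 the subscriber must meet a heightened civil standard (weight is at least 80): on (a) the weight is 82, which does reach 80, so (a) meets the standard; on (b) the weight is 99, ≥ 80, so (b) meets the standard.
  The subscriber carries Stage 1; the operator now bears the burden.
At Stage 2 the operator must meet the balance of probabilities (weight is at least 50): on (c) the weight is 21, which does not reach 50, so (c) does not meet the standard.
  The operator does not carry Stage 2.
The analysis ends at Stage 2; the subscriber prevails.

subscriber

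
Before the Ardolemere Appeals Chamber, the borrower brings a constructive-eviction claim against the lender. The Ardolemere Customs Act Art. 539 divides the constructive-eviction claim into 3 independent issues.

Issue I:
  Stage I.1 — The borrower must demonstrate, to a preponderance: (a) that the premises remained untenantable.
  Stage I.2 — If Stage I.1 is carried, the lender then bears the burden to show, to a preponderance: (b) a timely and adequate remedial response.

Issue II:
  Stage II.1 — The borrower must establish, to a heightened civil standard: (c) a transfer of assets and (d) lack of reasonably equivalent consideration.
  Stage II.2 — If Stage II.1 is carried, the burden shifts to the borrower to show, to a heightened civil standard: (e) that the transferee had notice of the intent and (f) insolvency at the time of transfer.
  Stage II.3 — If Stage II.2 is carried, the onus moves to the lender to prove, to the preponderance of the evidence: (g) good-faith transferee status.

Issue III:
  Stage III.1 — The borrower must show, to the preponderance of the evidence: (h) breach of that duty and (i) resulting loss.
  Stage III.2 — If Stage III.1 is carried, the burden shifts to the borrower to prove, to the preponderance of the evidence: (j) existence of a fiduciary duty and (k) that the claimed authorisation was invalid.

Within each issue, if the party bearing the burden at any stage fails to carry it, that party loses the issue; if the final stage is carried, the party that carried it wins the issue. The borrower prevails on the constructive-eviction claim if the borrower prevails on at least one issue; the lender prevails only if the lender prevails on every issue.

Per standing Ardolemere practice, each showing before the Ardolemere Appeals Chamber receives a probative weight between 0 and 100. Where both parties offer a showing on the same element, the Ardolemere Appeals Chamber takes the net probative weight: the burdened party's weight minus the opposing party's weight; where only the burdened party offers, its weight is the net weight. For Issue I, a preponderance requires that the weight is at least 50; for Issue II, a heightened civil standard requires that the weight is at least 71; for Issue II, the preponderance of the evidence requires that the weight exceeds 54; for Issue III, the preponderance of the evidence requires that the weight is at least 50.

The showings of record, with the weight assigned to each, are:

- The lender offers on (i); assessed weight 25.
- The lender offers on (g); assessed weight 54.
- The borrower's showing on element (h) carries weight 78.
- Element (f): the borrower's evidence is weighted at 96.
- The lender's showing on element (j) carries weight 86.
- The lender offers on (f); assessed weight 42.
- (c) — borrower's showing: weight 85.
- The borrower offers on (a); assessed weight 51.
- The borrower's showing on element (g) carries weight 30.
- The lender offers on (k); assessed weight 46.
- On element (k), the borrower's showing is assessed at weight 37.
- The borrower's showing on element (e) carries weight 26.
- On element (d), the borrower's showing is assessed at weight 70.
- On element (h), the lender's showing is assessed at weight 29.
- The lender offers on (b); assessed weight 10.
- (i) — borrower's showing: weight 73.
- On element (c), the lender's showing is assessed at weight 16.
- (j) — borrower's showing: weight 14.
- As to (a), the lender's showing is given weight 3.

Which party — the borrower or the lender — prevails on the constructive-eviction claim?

— Issue I —
At Stage I.1 the borrower must meet a preponderance (weight is at least 50): on (a) the weight is 51 less the opposing 3 gives net 48, which does not reach 50, so (a) does not meet the standard.
  The borrower does not carry Stage I.1.
So the lender prevails on this issue.
— Issue II —
At Stage II.1 the borrower must meet a heightened civil standard (weight is at least 71): on (c) the weight is 85 less the opposing 16 gives net 69, < 71, so (c) does not meet the standard; on (d) the weight is 70, which does not reach 71, so (d) does not meet the standard.
  Stage II.1 not carried; the borrower fails its burden.
The lender prevails on this issue.
— Issue III —
Stage III.1 (borrower, the preponderance of the evidence, weight is at least 50): (h) net 78−29=49 < 50 — fails; (i) net 73−25=48 < 50 — fails.
  The borrower does not carry Stage III.1.
The lender prevails on this issue.
Per-issue: Issue I → lender; Issue II → lender; Issue III → lender. The borrower must prevail on at least one issue; overall, the lender prevails.

lender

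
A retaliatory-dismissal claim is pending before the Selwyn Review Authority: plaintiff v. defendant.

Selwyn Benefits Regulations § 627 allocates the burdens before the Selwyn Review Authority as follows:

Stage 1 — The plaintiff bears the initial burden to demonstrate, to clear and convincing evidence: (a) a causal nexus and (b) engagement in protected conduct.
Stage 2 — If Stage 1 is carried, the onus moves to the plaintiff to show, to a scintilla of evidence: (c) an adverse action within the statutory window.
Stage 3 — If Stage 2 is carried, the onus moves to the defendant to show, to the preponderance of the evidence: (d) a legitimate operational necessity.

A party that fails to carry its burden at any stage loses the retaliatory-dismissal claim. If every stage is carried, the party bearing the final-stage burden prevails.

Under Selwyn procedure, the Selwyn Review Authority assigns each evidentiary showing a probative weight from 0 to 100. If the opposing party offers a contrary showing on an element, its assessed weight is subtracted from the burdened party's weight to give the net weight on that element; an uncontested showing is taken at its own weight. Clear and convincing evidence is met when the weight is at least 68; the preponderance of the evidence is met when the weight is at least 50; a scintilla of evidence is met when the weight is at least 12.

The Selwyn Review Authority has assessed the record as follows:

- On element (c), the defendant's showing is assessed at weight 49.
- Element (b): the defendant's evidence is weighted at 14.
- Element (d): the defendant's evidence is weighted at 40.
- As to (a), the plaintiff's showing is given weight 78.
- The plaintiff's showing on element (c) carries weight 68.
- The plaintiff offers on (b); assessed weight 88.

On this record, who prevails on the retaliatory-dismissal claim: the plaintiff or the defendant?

plaintiff

Stage 1 (plaintiff, clear and convincing evidence, weight is at least 68): (a) 78 ≥ 68 — meets; (b) net 88−14=74 ≥ 68 — meets.
  All elements met. The plaintiff retains the burden for Stage 2.
Stage 2 (plaintiff, a scintilla of evidence, weight is at least 12): (c) net 68−49=19 ≥ 12 — meets.
  All elements met. The burden passes to the defendant.
Stage 3 (defendant, the preponderance of the evidence, weight is at least 50): (d) 40 < 50 — fails.
  The defendant does not carry Stage 3.
So the plaintiff prevails.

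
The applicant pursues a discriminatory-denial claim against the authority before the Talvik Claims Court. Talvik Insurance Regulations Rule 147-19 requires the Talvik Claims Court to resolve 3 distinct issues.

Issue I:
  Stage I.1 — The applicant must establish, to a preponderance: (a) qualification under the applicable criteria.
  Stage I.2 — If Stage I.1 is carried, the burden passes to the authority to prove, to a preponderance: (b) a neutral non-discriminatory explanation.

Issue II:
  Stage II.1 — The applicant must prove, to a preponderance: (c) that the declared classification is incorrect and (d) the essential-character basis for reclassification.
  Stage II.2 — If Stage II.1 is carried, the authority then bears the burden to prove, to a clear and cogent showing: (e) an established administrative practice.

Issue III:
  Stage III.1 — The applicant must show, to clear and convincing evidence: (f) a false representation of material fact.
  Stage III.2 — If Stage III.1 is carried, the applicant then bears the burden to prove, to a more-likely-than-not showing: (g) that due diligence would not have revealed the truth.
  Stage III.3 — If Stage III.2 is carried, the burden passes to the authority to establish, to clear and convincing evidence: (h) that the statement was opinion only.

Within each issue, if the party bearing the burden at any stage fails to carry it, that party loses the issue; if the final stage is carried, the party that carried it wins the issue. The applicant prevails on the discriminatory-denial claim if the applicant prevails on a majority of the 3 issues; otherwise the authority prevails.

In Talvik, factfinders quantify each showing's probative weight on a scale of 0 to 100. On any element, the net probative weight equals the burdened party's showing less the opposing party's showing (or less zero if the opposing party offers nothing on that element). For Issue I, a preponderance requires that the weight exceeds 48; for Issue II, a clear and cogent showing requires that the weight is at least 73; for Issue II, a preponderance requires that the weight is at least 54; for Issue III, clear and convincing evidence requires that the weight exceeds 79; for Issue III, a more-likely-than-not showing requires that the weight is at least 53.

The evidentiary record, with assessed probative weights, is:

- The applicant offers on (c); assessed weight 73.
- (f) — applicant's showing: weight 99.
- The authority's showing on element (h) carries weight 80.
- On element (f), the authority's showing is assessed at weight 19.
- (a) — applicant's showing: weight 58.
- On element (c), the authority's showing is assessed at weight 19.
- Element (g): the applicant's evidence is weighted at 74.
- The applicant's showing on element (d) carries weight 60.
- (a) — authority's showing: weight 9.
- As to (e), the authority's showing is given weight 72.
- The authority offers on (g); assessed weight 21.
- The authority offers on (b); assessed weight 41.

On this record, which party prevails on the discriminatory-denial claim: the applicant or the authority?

applicant

— Issue I —
Stage I.1 (applicant, a preponderance, weight exceeds 48): (a) net 58−9=49 > 48 — meets.
  Stage I.1 is satisfied; the onus moves to the authority.
Stage I.2 (authority, a preponderance, weight exceeds 48): (b) 41 ≤ 48 — fails.
  Not every element is met, so the authority fails to carry Stage I.2.
The applicant prevails on this issue.
— Issue II —
Stage II.1 (applicant, a preponderance, weight is at least 54): (c) net 73−19=54 ≥ 54 — meets; (d) 60 ≥ 54 — meets.
  Stage II.1 is satisfied; the onus moves to the authority.
Stage II.2 (authority, a clear and cogent showing, weight is at least 73): (e) 72 < 73 — fails.
  Stage II.2 not carried; the authority fails its burden.
So the applicant prevails on this issue.
— Issue III —
Stage III.1 (applicant, clear and convincing evidence, weight exceeds 79): (f) net 99−19=80 > 79 — meets.
  Stage III.1 is satisfied; the applicant continues to bear the burden.
Stage III.2 (applicant, a more-likely-than-not showing, weight is at least 53): (g) net 74−21=53 ≥ 53 — meets.
  The applicant carries Stage III.2; the authority now bears the burden.
Stage III.3 (authority, clear and convincing evidence, weight exceeds 79): (h) 80 > 79 — meets.
  Stage III.3 carried; the final stage is satisfied.
With every stage satisfied, the authority prevails on this issue.
Per-issue: Issue I → applicant; Issue II → applicant; Issue III → authority. The applicant must prevail on a majority of issues; overall, the applicant prevails.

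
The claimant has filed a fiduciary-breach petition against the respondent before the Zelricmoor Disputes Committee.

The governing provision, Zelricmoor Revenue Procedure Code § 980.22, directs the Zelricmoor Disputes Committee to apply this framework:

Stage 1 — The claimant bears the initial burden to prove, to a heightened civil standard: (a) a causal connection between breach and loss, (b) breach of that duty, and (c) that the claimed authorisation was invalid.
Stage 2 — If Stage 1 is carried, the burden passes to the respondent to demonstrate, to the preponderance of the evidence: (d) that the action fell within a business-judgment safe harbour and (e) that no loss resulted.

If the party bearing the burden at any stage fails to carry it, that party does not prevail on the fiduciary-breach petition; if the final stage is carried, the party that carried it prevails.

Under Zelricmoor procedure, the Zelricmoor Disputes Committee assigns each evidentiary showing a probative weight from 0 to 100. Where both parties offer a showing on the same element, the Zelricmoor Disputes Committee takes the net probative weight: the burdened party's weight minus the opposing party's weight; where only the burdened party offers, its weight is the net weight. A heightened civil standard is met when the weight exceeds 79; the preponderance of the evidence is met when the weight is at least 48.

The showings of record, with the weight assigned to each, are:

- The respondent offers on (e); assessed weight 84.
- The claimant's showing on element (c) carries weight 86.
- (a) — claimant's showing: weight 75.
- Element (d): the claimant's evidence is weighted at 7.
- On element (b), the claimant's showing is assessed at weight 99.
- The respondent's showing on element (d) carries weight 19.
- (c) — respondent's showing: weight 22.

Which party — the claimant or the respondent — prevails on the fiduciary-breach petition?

At Stage 1 the claimant must meet a heightened civil standard (weight exceeds 79): on (a) the weight is 75, which does not exceed 79, so (a) does not meet the standard; on (b) the weight is 99, which does exceed 79, so (b) meets the standard; on (c) the weight is 86 less the opposing 22 gives net 64, which does not exceed 79, so (c) does not meet the standard.
  Not every element is met, so the claimant fails to carry Stage 1.
So the respondent prevails.

respondent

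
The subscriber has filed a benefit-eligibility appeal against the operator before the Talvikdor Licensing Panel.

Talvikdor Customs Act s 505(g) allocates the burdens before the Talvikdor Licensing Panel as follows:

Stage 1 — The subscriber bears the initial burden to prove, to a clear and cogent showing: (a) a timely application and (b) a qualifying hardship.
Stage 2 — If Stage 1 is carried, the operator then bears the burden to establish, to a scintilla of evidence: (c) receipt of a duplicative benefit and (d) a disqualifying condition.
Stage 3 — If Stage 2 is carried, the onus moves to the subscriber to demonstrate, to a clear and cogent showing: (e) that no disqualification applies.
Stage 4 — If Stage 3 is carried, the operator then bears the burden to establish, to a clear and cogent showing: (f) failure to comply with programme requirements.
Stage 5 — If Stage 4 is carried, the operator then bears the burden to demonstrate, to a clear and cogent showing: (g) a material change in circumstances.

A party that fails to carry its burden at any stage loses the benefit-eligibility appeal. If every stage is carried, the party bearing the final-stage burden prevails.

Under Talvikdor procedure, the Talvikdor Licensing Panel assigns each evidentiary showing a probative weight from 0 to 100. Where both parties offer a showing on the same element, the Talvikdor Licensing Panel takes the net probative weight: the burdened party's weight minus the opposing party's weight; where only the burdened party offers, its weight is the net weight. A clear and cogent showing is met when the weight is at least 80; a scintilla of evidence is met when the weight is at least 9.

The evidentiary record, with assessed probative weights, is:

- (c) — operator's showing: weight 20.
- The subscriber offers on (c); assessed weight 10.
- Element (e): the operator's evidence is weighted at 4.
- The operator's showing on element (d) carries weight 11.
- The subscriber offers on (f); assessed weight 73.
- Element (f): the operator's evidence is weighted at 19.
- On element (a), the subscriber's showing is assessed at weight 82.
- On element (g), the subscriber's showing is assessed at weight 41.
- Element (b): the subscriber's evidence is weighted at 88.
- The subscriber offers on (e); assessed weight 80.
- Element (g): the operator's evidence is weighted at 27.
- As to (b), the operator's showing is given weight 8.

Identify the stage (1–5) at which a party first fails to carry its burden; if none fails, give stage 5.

stage 3

Stage 1 — burden on subscriber; standard: a clear and cogent showing (weight is at least 80).
    (a): 82 ≥ 80 [met]
    (b): 88 − 8 = 80 ≥ 80 [met]
  All elements met. The burden passes to the operator.
Stage 2 — burden on operator; standard: a scintilla of evidence (weight is at least 9).
    (c): 20 − 10 = 10 ≥ 9 [met]
    (d): 11 ≥ 9 [met]
  Stage 2 carried; the burden shifts to the subscriber.
Stage 3 — burden on subscriber; standard: a clear and cogent showing (weight is at least 80).
    (e): 80 − 4 = 76 < 80 [not met]
  Stage 3 not carried; the subscriber fails its burden.
The operator prevails.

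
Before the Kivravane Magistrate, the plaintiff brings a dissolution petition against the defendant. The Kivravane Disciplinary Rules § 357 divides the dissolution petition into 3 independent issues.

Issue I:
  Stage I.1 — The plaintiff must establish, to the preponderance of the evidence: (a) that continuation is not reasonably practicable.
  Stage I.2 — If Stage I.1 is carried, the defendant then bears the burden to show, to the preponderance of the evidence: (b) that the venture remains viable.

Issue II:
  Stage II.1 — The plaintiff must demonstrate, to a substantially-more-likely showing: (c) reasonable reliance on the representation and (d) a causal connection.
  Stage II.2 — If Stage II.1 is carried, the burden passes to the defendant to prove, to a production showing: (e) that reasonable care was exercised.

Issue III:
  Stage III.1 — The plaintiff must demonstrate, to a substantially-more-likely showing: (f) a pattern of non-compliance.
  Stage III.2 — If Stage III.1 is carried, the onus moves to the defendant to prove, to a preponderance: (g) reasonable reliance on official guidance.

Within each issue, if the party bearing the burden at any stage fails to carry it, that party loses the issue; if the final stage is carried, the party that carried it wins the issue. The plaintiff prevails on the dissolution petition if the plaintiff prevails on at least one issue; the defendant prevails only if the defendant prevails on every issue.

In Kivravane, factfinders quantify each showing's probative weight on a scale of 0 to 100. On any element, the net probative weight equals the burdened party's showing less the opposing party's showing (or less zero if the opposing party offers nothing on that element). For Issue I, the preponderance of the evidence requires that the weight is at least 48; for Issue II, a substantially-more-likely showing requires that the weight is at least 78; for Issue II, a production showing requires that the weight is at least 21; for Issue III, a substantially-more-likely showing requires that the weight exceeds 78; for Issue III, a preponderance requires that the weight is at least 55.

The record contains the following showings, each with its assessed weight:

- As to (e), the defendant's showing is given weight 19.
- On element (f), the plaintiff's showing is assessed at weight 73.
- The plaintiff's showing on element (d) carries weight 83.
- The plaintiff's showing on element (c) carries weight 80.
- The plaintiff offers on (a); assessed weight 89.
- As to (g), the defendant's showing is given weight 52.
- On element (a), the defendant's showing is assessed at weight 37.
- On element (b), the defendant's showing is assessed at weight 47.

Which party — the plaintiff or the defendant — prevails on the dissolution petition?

— Issue I —
Stage I.1 (plaintiff, the preponderance of the evidence, weight is at least 48): (a) net 89−37=52 ≥ 48 — meets.
  Stage I.1 is satisfied; the onus moves to the defendant.
Stage I.2 (defendant, the preponderance of the evidence, weight is at least 48): (b) 47 < 48 — fails.
  The defendant does not carry Stage I.2.
The plaintiff prevails on this issue.
— Issue II —
Stage II.1 (plaintiff, a substantially-more-likely showing, weight is at least 78): (c) 80 ≥ 78 — meets; (d) 83 ≥ 78 — meets.
  Stage II.1 is satisfied; the onus moves to the defendant.
Stage II.2 (defendant, a production showing, weight is at least 21): (e) 19 < 21 — fails.
  The defendant does not carry Stage II.2.
So the plaintiff prevails on this issue.
— Issue III —
Stage III.1 — burden on plaintiff; standard: a substantially-more-likely showing (weight exceeds 78).
    (f): 73 ≤ 78 [not met]
  Stage III.1 not carried; the plaintiff fails its burden.
The defendant prevails on this issue.
Per-issue: Issue I → plaintiff; Issue II → plaintiff; Issue III → defendant. The plaintiff must prevail on at least one issue; overall, the plaintiff prevails.

plaintiff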